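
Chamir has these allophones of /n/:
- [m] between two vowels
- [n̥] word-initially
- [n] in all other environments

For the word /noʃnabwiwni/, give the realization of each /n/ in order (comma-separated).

[n̥], [n], [n]

Occurrence 1 (position 1): word-initially → [n̥].
Occurrence 2 (position 4): no conditioning environment matches → elsewhere allophone [n].
Occurrence 3 (position 10): no conditioning environment matches → elsewhere allophone [n].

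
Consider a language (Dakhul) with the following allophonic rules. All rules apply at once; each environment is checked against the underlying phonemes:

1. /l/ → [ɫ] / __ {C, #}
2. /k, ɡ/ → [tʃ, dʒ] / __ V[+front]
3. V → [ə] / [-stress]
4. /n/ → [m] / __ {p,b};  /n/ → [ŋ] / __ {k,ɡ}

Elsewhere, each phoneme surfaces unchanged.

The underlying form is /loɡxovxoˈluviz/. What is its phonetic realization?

/l/ — word-initial; rule 1 does not apply here → [l].
/o/ (between /l/ and /ɡ/) occurs in an unstressed syllable → [ə] by rule 3.
/ɡ/ — between /o/ and /x/; rule 2 does not apply here → [ɡ].
/x/ — not in any rule's target class → [x].
/o/ meets the environment for rule 3 (in an unstressed syllable) → [ə].
/v/ — not in any rule's target class → [v].
/x/ — not in any rule's target class → [x].
/o/ meets the environment for rule 3 (in an unstressed syllable) → [ə].
/l/ (between /o/ and /u/) fails the environment for rule 1, so it stays [l].
/u/ (between /l/ and /v/) is in the target of rule 3 but the environment (in an unstressed syllable) is not met → [u].
/v/ (between /u/ and /i/): no rule targets it → [v].
/i/ (between /v/ and /z/) occurs in an unstressed syllable → [ə] by rule 3.
/z/ (word-final): no rule targets it → [z].

[ləɡxəvxəˈluvəz]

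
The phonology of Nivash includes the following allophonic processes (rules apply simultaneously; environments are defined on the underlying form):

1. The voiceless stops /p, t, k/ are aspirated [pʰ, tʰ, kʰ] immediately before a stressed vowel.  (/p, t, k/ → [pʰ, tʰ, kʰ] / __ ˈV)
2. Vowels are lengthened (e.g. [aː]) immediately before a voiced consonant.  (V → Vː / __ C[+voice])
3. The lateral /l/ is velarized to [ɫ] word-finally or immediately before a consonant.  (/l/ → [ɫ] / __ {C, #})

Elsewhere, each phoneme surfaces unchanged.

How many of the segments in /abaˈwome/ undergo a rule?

Segments that undergo a rule: /a/ → [aː] (rule 2); /a/ → [aː] (rule 2); /o/ → [oː] (rule 2).
All other segments surface unchanged.

3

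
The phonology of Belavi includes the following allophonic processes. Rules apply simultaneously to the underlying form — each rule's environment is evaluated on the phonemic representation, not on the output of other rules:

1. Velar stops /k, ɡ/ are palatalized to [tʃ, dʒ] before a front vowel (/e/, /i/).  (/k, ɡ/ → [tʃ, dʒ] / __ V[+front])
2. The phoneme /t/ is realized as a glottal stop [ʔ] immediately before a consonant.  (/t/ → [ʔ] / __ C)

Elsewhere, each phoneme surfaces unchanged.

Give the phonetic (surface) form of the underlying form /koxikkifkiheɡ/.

[koxiktʃiftʃiheɡ]

/k/ (word-initial) is in the target of rule 1 but the environment (before a front vowel) is not met → [k].
/o/ — not in any rule's target class → [o].
/x/ — not in any rule's target class → [x].
/i/ (between /x/ and /k/): no rule targets it → [i].
/k/ (between /i/ and /k/): rule 1 targets it, but not before a front vowel → unchanged [k].
/k/ meets the environment for rule 1 (before a front vowel) → [tʃ].
/i/ stays [i].
/f/ stays [f].
/k/ — between /f/ and /i/, before a front vowel — surfaces as [tʃ] (rule 1).
/i/ (between /k/ and /h/) is unaffected → [i].
/h/ — not in any rule's target class → [h].
/e/ — not in any rule's target class → [e].
/ɡ/ (word-final) is in the target of rule 1 but the environment (before a front vowel) is not met → [ɡ].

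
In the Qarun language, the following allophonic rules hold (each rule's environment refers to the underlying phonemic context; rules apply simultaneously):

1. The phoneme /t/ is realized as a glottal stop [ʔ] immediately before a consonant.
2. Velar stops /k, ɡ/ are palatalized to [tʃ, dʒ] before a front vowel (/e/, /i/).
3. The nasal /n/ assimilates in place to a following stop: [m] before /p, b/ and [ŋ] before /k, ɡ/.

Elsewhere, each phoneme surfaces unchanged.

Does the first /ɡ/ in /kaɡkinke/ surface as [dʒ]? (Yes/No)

No

/ɡ/ (between /a/ and /k/) is in the target of rule 2 but the environment (before a front vowel) is not met → [ɡ].
The actual realization is [ɡ], not [dʒ].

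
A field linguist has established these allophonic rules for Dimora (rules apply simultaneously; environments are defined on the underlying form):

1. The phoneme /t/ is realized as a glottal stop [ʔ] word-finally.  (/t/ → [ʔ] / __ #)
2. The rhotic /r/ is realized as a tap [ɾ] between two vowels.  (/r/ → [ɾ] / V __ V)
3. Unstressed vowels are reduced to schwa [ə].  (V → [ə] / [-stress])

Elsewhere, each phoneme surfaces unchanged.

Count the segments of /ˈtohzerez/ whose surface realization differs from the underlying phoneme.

3

Segments that undergo a rule: /e/ → [ə] (rule 3); /r/ → [ɾ] (rule 2); /e/ → [ə] (rule 3).
All other segments surface unchanged.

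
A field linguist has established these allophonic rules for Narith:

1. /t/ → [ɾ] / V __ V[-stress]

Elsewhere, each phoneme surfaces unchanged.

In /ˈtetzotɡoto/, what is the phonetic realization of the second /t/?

/t/ (between /e/ and /z/): rule 1 targets it, but not between a vowel and a following unstressed vowel → unchanged [t].

[t]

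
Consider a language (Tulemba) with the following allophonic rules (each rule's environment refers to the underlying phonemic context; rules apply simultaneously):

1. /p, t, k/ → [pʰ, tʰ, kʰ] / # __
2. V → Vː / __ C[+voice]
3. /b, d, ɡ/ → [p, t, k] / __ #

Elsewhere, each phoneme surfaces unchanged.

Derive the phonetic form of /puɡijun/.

/p/ meets the environment for rule 1 (word-initially) → [pʰ].
/u/ (between /p/ and /ɡ/): before a voiced consonant, so rule 2 applies → [uː].
/ɡ/ (between /u/ and /i/) is in the target of rule 3 but the environment (word-finally) is not met → [ɡ].
/i/ (between /ɡ/ and /j/): before a voiced consonant, so rule 2 applies → [iː].
/j/ (between /i/ and /u/): no rule targets it → [j].
/u/ (between /j/ and /n/) occurs before a voiced consonant → [uː] by rule 2.
/n/ stays [n].

[pʰuːɡiːjuːn]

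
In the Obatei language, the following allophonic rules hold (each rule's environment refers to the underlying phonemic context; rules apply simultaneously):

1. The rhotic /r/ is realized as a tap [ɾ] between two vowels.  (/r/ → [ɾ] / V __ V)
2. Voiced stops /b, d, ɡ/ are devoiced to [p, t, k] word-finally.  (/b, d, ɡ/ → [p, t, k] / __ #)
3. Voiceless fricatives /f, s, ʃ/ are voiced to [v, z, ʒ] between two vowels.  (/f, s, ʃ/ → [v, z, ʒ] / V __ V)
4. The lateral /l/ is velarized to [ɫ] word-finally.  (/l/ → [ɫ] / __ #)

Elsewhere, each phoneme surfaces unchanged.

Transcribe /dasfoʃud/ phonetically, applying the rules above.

[dasfoʒut]

/d/ (word-initial) is in the target of rule 2 but the environment (word-finally) is not met → [d].
/s/ (between /a/ and /f/): rule 3 targets it, but not between two vowels → unchanged [s].
/f/ (between /s/ and /o/): rule 3 targets it, but not between two vowels → unchanged [f].
Rule 3 applies to /ʃ/ (between /o/ and /u/: between two vowels) → [ʒ].
/d/ (word-final): word-finally, so rule 2 applies → [t].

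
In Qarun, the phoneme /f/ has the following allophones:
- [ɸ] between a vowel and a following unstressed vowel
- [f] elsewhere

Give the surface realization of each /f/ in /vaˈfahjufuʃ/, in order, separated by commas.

[f], [ɸ]

Occurrence 1 (position 3): no conditioning environment matches → elsewhere allophone [f].
Occurrence 2 (position 8): between a vowel and a following unstressed vowel → [ɸ].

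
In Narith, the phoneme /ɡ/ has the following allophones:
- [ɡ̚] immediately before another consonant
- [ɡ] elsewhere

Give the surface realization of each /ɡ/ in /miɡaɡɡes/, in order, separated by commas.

[ɡ], [ɡ̚], [ɡ]

Occurrence 1 (position 3): no conditioning environment matches → elsewhere allophone [ɡ].
Occurrence 2 (position 5): immediately before another consonant → [ɡ̚].
Occurrence 3 (position 6): no conditioning environment matches → elsewhere allophone [ɡ].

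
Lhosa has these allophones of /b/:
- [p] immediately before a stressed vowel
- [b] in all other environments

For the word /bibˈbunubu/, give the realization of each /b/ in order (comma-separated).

Occurrence 1 (position 1): no conditioning environment matches → elsewhere allophone [b].
Occurrence 2 (position 3): no conditioning environment matches → elsewhere allophone [b].
Occurrence 3 (position 4): immediately before a stressed vowel → [p].
Occurrence 4 (position 8): no conditioning environment matches → elsewhere allophone [b].

[b], [b], [p], [b]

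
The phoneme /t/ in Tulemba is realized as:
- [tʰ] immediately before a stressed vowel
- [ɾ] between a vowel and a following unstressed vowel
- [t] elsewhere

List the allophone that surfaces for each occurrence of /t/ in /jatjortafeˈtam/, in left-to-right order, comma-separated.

[t], [t], [tʰ]

Occurrence 1 (position 3): no conditioning environment matches → elsewhere allophone [t].
Occurrence 2 (position 7): no conditioning environment matches → elsewhere allophone [t].
Occurrence 3 (position 11): immediately before a stressed vowel → [tʰ].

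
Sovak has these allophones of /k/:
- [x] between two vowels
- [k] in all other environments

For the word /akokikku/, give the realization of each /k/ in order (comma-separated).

Occurrence 1 (position 2): between two vowels → [x].
Occurrence 2 (position 4): between two vowels → [x].
Occurrence 3 (position 6): no conditioning environment matches → elsewhere allophone [k].
Occurrence 4 (position 7): no conditioning environment matches → elsewhere allophone [k].

[x], [x], [k], [k]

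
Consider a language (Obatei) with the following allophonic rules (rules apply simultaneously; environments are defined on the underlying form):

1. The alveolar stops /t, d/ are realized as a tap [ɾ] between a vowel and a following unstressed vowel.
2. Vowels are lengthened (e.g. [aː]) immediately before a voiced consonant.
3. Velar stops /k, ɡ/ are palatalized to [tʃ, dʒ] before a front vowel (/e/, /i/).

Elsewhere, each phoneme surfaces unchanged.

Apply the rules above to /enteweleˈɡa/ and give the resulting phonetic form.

[eːnteːweːleːˈɡa]

/e/ (word-initial) occurs before a voiced consonant → [eː] by rule 2.
/n/ — not in any rule's target class → [n].
/t/ (between /n/ and /e/) fails the environment for rule 1, so it stays [t].
/e/ — between /t/ and /w/, before a voiced consonant — surfaces as [eː] (rule 2).
/w/ (between /e/ and /e/) is unaffected → [w].
/e/ (between /w/ and /l/) occurs before a voiced consonant → [eː] by rule 2.
/l/ stays [l].
Rule 2 applies to /e/ (between /l/ and /ɡ/: before a voiced consonant) → [eː].
/ɡ/ — between /e/ and /a/; rule 3 does not apply here → [ɡ].
/a/ (word-final) is in the target of rule 2 but the environment (before a voiced consonant) is not met → [a].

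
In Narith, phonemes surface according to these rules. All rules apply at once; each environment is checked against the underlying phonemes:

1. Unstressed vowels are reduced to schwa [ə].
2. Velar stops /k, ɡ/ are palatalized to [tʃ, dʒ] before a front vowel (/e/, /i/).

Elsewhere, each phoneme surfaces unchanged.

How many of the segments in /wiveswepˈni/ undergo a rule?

3

Segments that undergo a rule: /i/ → [ə] (rule 1); /e/ → [ə] (rule 1); /e/ → [ə] (rule 1).
All other segments surface unchanged.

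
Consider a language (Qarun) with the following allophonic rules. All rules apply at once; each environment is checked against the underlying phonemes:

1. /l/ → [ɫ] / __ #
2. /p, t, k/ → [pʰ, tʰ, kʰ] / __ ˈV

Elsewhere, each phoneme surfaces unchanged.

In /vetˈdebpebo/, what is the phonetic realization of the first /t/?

/t/ (between /e/ and /d/) fails the environment for rule 2, so it stays [t].

[t]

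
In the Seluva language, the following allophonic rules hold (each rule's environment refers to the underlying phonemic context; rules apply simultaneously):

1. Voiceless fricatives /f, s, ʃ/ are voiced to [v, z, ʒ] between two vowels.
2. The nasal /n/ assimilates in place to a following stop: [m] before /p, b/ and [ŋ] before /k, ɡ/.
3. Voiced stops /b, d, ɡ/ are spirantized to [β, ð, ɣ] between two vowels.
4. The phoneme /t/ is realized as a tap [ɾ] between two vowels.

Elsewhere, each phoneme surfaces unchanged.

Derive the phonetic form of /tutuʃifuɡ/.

[tuɾuʒivuɡ]

/t/ (word-initial) fails the environment for rule 4, so it stays [t].
/u/ stays [u].
/t/ — between /u/ and /u/, between two vowels — surfaces as [ɾ] (rule 4).
/u/ (between /t/ and /ʃ/) is unaffected → [u].
/ʃ/ meets the environment for rule 1 (between two vowels) → [ʒ].
/i/ (between /ʃ/ and /f/): no rule targets it → [i].
/f/ meets the environment for rule 1 (between two vowels) → [v].
/u/ (between /f/ and /ɡ/): no rule targets it → [u].
/ɡ/ (word-final) is in the target of rule 3 but the environment (between two vowels) is not met → [ɡ].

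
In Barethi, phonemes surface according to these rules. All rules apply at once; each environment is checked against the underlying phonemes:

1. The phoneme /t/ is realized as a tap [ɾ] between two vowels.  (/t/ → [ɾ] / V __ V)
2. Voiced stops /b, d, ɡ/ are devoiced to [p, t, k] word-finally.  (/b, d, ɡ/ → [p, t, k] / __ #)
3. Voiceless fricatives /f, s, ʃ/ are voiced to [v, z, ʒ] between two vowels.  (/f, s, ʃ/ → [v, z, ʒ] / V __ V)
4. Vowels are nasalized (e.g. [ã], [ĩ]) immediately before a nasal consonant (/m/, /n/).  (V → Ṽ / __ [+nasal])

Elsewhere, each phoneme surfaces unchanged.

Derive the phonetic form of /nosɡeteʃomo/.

[nosɡeɾeʒõmo]

/n/ stays [n].
/o/ (between /n/ and /s/) fails the environment for rule 4, so it stays [o].
/s/ (between /o/ and /ɡ/) fails the environment for rule 3, so it stays [s].
/ɡ/ (between /s/ and /e/): rule 2 targets it, but not word-finally → unchanged [ɡ].
/e/ — between /ɡ/ and /t/; rule 4 does not apply here → [e].
/t/ meets the environment for rule 1 (between two vowels) → [ɾ].
/e/ (between /t/ and /ʃ/): rule 4 targets it, but not before a nasal consonant → unchanged [e].
/ʃ/ — between /e/ and /o/, between two vowels — surfaces as [ʒ] (rule 3).
Rule 4 applies to /o/ (between /ʃ/ and /m/: before a nasal consonant) → [õ].
/m/ (between /o/ and /o/): no rule targets it → [m].
/o/ (word-final) fails the environment for rule 4, so it stays [o].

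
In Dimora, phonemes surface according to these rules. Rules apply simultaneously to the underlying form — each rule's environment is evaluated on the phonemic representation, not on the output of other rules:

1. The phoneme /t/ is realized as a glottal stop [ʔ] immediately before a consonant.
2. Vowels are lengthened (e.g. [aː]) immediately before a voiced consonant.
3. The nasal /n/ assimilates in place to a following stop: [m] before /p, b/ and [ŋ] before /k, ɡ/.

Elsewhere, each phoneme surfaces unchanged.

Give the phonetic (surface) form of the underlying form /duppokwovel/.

/d/ (word-initial): no rule targets it → [d].
/u/ (between /d/ and /p/) is in the target of rule 2 but the environment (before a voiced consonant) is not met → [u].
/p/ — not in any rule's target class → [p].
/p/ — not in any rule's target class → [p].
/o/ (between /p/ and /k/) fails the environment for rule 2, so it stays [o].
/k/ — not in any rule's target class → [k].
/w/ — not in any rule's target class → [w].
/o/ — between /w/ and /v/, before a voiced consonant — surfaces as [oː] (rule 2).
/v/ — not in any rule's target class → [v].
/e/ (between /v/ and /l/) occurs before a voiced consonant → [eː] by rule 2.
/l/ (word-final): no rule targets it → [l].

[duppokwoːveːl]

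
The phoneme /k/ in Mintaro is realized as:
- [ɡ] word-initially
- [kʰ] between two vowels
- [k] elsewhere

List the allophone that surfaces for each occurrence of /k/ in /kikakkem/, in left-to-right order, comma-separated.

[ɡ], [kʰ], [k], [k]

Occurrence 1 (position 1): word-initially → [ɡ].
Occurrence 2 (position 3): between two vowels → [kʰ].
Occurrence 3 (position 5): no conditioning environment matches → elsewhere allophone [k].
Occurrence 4 (position 6): no conditioning environment matches → elsewhere allophone [k].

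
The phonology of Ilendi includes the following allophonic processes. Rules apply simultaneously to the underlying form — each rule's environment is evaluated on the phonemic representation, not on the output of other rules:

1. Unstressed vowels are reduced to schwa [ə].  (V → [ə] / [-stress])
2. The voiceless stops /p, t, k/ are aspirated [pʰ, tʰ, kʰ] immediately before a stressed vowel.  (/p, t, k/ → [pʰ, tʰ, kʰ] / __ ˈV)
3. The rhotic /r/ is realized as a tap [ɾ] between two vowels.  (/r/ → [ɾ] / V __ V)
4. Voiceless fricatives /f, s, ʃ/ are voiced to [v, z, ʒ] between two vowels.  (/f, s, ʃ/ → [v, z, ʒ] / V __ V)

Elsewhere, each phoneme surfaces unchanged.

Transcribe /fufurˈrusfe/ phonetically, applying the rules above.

[fəvərˈrusfə]

/f/ (word-initial): rule 4 targets it, but not between two vowels → unchanged [f].
/u/ (between /f/ and /f/) occurs in an unstressed syllable → [ə] by rule 1.
/f/ (between /u/ and /u/): between two vowels, so rule 4 applies → [v].
Rule 1 applies to /u/ (between /f/ and /r/: in an unstressed syllable) → [ə].
/r/ (between /u/ and /r/): rule 3 targets it, but not between two vowels → unchanged [r].
/r/ (between /r/ and /u/) fails the environment for rule 3, so it stays [r].
/u/ (between /r/ and /s/) is in the target of rule 1 but the environment (in an unstressed syllable) is not met → [u].
/s/ (between /u/ and /f/) fails the environment for rule 4, so it stays [s].
/f/ — between /s/ and /e/; rule 4 does not apply here → [f].
/e/ meets the environment for rule 1 (in an unstressed syllable) → [ə].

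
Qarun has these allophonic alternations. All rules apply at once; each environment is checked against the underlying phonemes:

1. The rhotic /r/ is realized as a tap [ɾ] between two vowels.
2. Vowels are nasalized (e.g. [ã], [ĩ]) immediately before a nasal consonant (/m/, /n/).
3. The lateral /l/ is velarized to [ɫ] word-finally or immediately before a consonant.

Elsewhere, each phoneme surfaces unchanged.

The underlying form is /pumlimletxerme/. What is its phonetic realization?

/p/ stays [p].
/u/ meets the environment for rule 2 (before a nasal consonant) → [ũ].
/m/ (between /u/ and /l/): no rule targets it → [m].
/l/ (between /m/ and /i/): rule 3 targets it, but not word-finally or immediately before a consonant → unchanged [l].
Rule 2 applies to /i/ (between /l/ and /m/: before a nasal consonant) → [ĩ].
/m/ — not in any rule's target class → [m].
/l/ (between /m/ and /e/) is in the target of rule 3 but the environment (word-finally or immediately before a consonant) is not met → [l].
/e/ (between /l/ and /t/) fails the environment for rule 2, so it stays [e].
/t/ (between /e/ and /x/) is unaffected → [t].
/x/ (between /t/ and /e/) is unaffected → [x].
/e/ — between /x/ and /r/; rule 2 does not apply here → [e].
/r/ (between /e/ and /m/): rule 1 targets it, but not between two vowels → unchanged [r].
/m/ stays [m].
/e/ (word-final) fails the environment for rule 2, so it stays [e].

[pũmlĩmletxerme]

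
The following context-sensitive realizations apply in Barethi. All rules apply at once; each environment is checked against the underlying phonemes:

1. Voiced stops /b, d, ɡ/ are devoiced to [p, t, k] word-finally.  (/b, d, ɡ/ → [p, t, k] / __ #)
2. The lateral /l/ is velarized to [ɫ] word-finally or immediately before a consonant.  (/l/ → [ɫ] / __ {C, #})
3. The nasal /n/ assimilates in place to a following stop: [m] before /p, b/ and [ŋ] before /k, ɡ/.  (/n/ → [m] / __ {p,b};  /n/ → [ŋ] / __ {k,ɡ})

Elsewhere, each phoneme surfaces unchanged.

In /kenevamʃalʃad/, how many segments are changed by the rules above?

Segments that undergo a rule: /l/ → [ɫ] (rule 2); /d/ → [t] (rule 1).
All other segments surface unchanged.

2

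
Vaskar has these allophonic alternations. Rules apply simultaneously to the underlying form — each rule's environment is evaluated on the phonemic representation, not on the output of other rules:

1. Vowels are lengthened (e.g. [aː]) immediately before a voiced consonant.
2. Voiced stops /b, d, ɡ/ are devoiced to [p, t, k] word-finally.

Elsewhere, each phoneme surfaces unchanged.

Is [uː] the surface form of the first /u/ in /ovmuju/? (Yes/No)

/u/ (between /m/ and /j/) occurs before a voiced consonant → [uː] by rule 1.
The actual realization is [uː], which matches [uː].

Yes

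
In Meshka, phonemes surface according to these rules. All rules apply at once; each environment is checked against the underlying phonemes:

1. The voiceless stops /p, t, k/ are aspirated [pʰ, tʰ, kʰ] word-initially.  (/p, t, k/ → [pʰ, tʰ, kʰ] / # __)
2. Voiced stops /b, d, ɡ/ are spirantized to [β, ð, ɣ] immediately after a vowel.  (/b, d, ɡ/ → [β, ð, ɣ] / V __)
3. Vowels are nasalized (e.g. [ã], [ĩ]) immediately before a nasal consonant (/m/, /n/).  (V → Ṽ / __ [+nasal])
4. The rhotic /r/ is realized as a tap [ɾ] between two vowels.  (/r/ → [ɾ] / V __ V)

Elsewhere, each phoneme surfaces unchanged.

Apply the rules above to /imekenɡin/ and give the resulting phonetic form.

[ĩmekẽnɡĩn]

/i/ (word-initial) occurs before a nasal consonant → [ĩ] by rule 3.
/m/ — not in any rule's target class → [m].
/e/ (between /m/ and /k/): rule 3 targets it, but not before a nasal consonant → unchanged [e].
/k/ (between /e/ and /e/) is in the target of rule 1 but the environment (word-initially) is not met → [k].
/e/ (between /k/ and /n/) occurs before a nasal consonant → [ẽ] by rule 3.
/n/ stays [n].
/ɡ/ (between /n/ and /i/): rule 2 targets it, but not immediately after a vowel → unchanged [ɡ].
/i/ meets the environment for rule 3 (before a nasal consonant) → [ĩ].
/n/ stays [n].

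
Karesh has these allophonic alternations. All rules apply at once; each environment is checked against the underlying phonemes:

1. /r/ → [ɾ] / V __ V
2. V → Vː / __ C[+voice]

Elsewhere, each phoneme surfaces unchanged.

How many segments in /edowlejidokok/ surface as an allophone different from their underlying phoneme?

Segments that undergo a rule: /e/ → [eː] (rule 2); /o/ → [oː] (rule 2); /e/ → [eː] (rule 2); /i/ → [iː] (rule 2).
All other segments surface unchanged.

4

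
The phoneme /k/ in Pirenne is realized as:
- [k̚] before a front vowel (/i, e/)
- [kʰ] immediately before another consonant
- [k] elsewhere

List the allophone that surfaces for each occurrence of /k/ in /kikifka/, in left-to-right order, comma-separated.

[k̚], [k̚], [k]

Occurrence 1 (position 1): before a front vowel (/i, e/) → [k̚].
Occurrence 2 (position 3): before a front vowel (/i, e/) → [k̚].
Occurrence 3 (position 6): no conditioning environment matches → elsewhere allophone [k].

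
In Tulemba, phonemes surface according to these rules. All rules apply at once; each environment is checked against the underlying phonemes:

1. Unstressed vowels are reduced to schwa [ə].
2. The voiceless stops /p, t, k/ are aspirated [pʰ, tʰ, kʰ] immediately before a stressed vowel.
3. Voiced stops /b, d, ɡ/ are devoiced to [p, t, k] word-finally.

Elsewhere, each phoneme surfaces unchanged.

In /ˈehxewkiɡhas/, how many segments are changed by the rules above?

Segments that undergo a rule: /e/ → [ə] (rule 1); /i/ → [ə] (rule 1); /a/ → [ə] (rule 1).
All other segments surface unchanged.

3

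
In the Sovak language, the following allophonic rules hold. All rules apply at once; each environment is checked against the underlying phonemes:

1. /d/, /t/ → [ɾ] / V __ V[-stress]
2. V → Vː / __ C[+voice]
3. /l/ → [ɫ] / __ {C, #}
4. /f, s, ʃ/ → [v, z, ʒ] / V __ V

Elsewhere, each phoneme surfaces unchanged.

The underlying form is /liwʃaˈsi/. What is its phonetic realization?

/l/ — word-initial; rule 3 does not apply here → [l].
/i/ (between /l/ and /w/) occurs before a voiced consonant → [iː] by rule 2.
/ʃ/ — between /w/ and /a/; rule 4 does not apply here → [ʃ].
/a/ — between /ʃ/ and /s/; rule 2 does not apply here → [a].
/s/ (between /a/ and /i/): between two vowels, so rule 4 applies → [z].
/i/ — word-final; rule 2 does not apply here → [i].

[liːwʃaˈzi]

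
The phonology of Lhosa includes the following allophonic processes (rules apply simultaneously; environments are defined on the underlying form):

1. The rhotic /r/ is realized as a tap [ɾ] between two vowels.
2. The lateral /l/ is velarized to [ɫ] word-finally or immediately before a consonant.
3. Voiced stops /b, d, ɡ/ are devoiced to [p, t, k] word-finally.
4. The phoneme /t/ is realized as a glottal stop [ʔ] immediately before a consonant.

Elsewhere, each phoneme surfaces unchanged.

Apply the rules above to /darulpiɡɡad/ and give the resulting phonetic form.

/d/ — word-initial; rule 3 does not apply here → [d].
/a/ stays [a].
Rule 1 applies to /r/ (between /a/ and /u/: between two vowels) → [ɾ].
/u/ (between /r/ and /l/): no rule targets it → [u].
/l/ — between /u/ and /p/, word-finally or immediately before a consonant — surfaces as [ɫ] (rule 2).
/p/ (between /l/ and /i/) is unaffected → [p].
/i/ (between /p/ and /ɡ/) is unaffected → [i].
/ɡ/ (between /i/ and /ɡ/) is in the target of rule 3 but the environment (word-finally) is not met → [ɡ].
/ɡ/ (between /ɡ/ and /a/): rule 3 targets it, but not word-finally → unchanged [ɡ].
/a/ (between /ɡ/ and /d/) is unaffected → [a].
/d/ — word-final, word-finally — surfaces as [t] (rule 3).

[daɾuɫpiɡɡat]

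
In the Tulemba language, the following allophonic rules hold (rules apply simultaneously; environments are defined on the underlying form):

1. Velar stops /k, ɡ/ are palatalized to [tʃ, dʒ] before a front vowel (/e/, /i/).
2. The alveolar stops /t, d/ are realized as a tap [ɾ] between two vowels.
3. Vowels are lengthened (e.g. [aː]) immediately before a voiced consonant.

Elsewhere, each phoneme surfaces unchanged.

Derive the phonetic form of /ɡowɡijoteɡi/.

[ɡoːwdʒiːjoɾeːdʒi]

/ɡ/ (word-initial) fails the environment for rule 1, so it stays [ɡ].
/o/ (between /ɡ/ and /w/) occurs before a voiced consonant → [oː] by rule 3.
/w/ (between /o/ and /ɡ/): no rule targets it → [w].
/ɡ/ — between /w/ and /i/, before a front vowel — surfaces as [dʒ] (rule 1).
Rule 3 applies to /i/ (between /ɡ/ and /j/: before a voiced consonant) → [iː].
/j/ stays [j].
/o/ (between /j/ and /t/) fails the environment for rule 3, so it stays [o].
/t/ — between /o/ and /e/, between two vowels — surfaces as [ɾ] (rule 2).
/e/ — between /t/ and /ɡ/, before a voiced consonant — surfaces as [eː] (rule 3).
/ɡ/ (between /e/ and /i/): before a front vowel, so rule 1 applies → [dʒ].
/i/ (word-final) is in the target of rule 3 but the environment (before a voiced consonant) is not met → [i].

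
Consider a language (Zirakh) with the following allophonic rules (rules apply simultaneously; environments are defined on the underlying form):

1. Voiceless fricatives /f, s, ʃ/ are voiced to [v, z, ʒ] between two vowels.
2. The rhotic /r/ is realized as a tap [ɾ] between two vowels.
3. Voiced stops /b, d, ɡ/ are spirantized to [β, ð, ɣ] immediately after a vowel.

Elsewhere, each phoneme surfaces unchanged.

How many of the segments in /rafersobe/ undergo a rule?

Segments that undergo a rule: /f/ → [v] (rule 1); /b/ → [β] (rule 3).
All other segments surface unchanged.

2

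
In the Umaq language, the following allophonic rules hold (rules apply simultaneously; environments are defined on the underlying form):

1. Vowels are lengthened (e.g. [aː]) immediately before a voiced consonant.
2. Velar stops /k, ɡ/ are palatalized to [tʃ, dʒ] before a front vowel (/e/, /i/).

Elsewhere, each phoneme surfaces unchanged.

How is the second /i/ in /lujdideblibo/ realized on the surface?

[iː]

/i/ — between /l/ and /b/, before a voiced consonant — surfaces as [iː] (rule 1).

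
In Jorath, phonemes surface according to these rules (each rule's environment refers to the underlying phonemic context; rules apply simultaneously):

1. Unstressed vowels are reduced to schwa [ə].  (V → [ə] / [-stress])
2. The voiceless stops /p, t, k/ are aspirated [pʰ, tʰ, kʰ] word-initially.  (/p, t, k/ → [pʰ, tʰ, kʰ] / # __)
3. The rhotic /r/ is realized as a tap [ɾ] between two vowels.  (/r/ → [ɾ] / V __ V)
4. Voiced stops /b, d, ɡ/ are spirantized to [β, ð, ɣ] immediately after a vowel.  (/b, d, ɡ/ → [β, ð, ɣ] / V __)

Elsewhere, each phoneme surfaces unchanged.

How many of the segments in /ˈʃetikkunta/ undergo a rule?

3

Segments that undergo a rule: /i/ → [ə] (rule 1); /u/ → [ə] (rule 1); /a/ → [ə] (rule 1).
All other segments surface unchanged.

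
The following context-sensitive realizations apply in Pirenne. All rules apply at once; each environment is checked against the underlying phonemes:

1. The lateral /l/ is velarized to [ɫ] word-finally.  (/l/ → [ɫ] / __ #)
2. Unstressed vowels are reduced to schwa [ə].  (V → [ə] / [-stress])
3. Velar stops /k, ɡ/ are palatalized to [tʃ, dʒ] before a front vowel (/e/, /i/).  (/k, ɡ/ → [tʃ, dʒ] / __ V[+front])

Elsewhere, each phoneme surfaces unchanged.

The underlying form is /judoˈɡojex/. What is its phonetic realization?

[jədəˈɡojəx]

/j/ (word-initial) is unaffected → [j].
/u/ (between /j/ and /d/) occurs in an unstressed syllable → [ə] by rule 2.
/d/ stays [d].
/o/ — between /d/ and /ɡ/, in an unstressed syllable — surfaces as [ə] (rule 2).
/ɡ/ — between /o/ and /o/; rule 3 does not apply here → [ɡ].
/o/ (between /ɡ/ and /j/) fails the environment for rule 2, so it stays [o].
/j/ — not in any rule's target class → [j].
/e/ meets the environment for rule 2 (in an unstressed syllable) → [ə].
/x/ (word-final): no rule targets it → [x].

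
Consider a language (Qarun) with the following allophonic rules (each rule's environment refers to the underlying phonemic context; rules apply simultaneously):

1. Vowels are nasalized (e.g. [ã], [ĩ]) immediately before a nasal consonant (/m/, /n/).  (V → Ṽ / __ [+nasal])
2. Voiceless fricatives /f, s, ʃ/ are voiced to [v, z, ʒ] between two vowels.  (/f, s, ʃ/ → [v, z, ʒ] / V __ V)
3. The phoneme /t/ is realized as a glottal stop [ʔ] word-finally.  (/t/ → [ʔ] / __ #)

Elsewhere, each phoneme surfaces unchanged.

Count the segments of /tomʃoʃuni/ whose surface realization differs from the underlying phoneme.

Segments that undergo a rule: /o/ → [õ] (rule 1); /ʃ/ → [ʒ] (rule 2); /u/ → [ũ] (rule 1).
All other segments surface unchanged.

3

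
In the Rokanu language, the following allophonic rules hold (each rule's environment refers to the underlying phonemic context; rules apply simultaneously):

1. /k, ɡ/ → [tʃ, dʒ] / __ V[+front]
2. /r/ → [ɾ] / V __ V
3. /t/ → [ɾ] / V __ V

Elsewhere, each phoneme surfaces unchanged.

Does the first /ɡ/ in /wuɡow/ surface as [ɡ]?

/ɡ/ — between /u/ and /o/; rule 1 does not apply here → [ɡ].
The actual realization is [ɡ], which matches [ɡ].

Yes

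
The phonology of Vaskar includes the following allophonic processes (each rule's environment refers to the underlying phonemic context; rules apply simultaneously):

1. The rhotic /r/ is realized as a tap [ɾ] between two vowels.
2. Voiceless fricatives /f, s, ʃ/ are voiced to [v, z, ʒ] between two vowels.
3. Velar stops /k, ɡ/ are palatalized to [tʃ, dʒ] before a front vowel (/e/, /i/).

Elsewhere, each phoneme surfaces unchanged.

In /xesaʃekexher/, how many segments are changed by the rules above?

Segments that undergo a rule: /s/ → [z] (rule 2); /ʃ/ → [ʒ] (rule 2); /k/ → [tʃ] (rule 3).
All other segments surface unchanged.

3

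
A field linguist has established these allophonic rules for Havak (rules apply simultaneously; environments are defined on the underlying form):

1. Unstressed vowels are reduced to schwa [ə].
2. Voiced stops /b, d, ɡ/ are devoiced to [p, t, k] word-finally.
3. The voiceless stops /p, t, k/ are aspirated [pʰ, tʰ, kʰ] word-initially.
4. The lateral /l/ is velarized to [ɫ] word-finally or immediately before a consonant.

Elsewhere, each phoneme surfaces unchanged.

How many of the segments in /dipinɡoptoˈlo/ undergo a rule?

Segments that undergo a rule: /i/ → [ə] (rule 1); /i/ → [ə] (rule 1); /o/ → [ə] (rule 1); /o/ → [ə] (rule 1).
All other segments surface unchanged.

4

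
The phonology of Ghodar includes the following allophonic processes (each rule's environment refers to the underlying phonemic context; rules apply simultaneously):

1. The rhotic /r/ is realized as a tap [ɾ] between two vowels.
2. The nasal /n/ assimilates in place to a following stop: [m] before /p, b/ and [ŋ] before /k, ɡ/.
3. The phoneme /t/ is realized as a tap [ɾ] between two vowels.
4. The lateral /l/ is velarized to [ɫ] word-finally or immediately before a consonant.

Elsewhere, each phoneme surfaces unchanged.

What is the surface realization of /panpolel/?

/p/ stays [p].
/a/ stays [a].
Rule 2 applies to /n/ (between /a/ and /p/: before a labial or velar stop) → [m].
/p/ — not in any rule's target class → [p].
/o/ (between /p/ and /l/): no rule targets it → [o].
/l/ (between /o/ and /e/) fails the environment for rule 4, so it stays [l].
/e/ stays [e].
/l/ — word-final, word-finally or immediately before a consonant — surfaces as [ɫ] (rule 4).

[pampoleɫ]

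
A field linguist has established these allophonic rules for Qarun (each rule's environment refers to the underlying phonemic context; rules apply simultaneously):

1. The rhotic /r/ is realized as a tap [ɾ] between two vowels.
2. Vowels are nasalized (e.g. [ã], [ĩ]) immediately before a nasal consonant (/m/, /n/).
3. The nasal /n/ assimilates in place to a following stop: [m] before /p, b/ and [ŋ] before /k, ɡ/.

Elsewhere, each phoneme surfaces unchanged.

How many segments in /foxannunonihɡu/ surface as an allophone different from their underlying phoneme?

Segments that undergo a rule: /a/ → [ã] (rule 2); /u/ → [ũ] (rule 2); /o/ → [õ] (rule 2).
All other segments surface unchanged.

3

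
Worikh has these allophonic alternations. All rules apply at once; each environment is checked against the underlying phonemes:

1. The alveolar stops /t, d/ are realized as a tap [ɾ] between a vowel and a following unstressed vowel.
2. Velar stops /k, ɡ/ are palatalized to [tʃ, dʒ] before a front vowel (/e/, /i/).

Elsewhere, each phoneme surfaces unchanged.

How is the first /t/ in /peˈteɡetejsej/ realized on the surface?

[t]

/t/ (between /e/ and /e/) fails the environment for rule 1, so it stays [t].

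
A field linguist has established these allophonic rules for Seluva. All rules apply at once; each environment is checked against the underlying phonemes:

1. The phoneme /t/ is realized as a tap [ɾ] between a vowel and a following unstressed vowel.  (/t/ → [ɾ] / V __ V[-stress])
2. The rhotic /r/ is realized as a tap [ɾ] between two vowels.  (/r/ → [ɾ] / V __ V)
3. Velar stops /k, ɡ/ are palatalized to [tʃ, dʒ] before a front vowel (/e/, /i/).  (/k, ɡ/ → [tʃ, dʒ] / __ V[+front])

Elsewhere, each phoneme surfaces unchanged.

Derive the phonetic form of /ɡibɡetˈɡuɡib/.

/ɡ/ — word-initial, before a front vowel — surfaces as [dʒ] (rule 3).
/ɡ/ (between /b/ and /e/): before a front vowel, so rule 3 applies → [dʒ].
/t/ — between /e/ and /ɡ/; rule 1 does not apply here → [t].
/ɡ/ (between /t/ and /u/) fails the environment for rule 3, so it stays [ɡ].
/ɡ/ (between /u/ and /i/): before a front vowel, so rule 3 applies → [dʒ].

[dʒibdʒetˈɡudʒib]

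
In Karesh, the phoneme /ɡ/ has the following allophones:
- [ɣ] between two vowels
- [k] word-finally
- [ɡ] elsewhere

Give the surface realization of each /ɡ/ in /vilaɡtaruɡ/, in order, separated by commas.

Occurrence 1 (position 5): no conditioning environment matches → elsewhere allophone [ɡ].
Occurrence 2 (position 10): word-finally → [k].

[ɡ], [k]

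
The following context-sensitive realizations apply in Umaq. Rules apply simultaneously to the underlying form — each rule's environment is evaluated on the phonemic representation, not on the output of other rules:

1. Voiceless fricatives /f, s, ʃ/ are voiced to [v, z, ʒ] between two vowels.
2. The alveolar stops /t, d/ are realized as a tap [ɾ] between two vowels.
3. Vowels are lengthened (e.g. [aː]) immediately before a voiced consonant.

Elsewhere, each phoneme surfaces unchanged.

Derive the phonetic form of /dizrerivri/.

[diːzreːriːvri]

/d/ (word-initial) fails the environment for rule 2, so it stays [d].
/i/ meets the environment for rule 3 (before a voiced consonant) → [iː].
/z/ stays [z].
/r/ stays [r].
/e/ — between /r/ and /r/, before a voiced consonant — surfaces as [eː] (rule 3).
/r/ (between /e/ and /i/) is unaffected → [r].
/i/ meets the environment for rule 3 (before a voiced consonant) → [iː].
/v/ — not in any rule's target class → [v].
/r/ (between /v/ and /i/): no rule targets it → [r].
/i/ (word-final) is in the target of rule 3 but the environment (before a voiced consonant) is not met → [i].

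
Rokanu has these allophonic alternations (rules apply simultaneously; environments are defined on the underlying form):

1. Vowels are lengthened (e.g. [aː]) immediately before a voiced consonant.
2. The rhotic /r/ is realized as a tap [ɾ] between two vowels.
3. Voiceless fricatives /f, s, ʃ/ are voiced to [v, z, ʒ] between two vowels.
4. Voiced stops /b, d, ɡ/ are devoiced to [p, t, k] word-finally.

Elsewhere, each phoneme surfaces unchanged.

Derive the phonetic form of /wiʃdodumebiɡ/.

[wiʃdoːduːmeːbiːk]

/w/ — not in any rule's target class → [w].
/i/ (between /w/ and /ʃ/) fails the environment for rule 1, so it stays [i].
/ʃ/ — between /i/ and /d/; rule 3 does not apply here → [ʃ].
/d/ — between /ʃ/ and /o/; rule 4 does not apply here → [d].
Rule 1 applies to /o/ (between /d/ and /d/: before a voiced consonant) → [oː].
/d/ — between /o/ and /u/; rule 4 does not apply here → [d].
Rule 1 applies to /u/ (between /d/ and /m/: before a voiced consonant) → [uː].
/m/ (between /u/ and /e/) is unaffected → [m].
Rule 1 applies to /e/ (between /m/ and /b/: before a voiced consonant) → [eː].
/b/ (between /e/ and /i/) is in the target of rule 4 but the environment (word-finally) is not met → [b].
/i/ — between /b/ and /ɡ/, before a voiced consonant — surfaces as [iː] (rule 1).
/ɡ/ — word-final, word-finally — surfaces as [k] (rule 4).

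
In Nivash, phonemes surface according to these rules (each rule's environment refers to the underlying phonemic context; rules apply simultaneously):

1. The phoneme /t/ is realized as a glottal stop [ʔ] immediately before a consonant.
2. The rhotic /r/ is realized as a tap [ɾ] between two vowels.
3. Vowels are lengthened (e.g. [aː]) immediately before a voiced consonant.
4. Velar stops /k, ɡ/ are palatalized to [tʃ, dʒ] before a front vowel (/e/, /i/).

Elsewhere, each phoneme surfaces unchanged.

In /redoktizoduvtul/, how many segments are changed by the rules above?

Segments that undergo a rule: /e/ → [eː] (rule 3); /i/ → [iː] (rule 3); /o/ → [oː] (rule 3); /u/ → [uː] (rule 3); /u/ → [uː] (rule 3).
All other segments surface unchanged.

5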